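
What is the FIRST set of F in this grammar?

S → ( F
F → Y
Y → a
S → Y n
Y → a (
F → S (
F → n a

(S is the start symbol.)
To compute FIRST(F), examine every production with F on the left-hand side, reading each right-hand side left to right until a non-nullable symbol is reached.

FIRST sets of the other non-terminals involved (by the same procedure, iterated to a fixed point):
  FIRST(Y) = { 'a' }
  FIRST(S) = { '(', 'a' }

From F → Y:
  - Y is a non-terminal: add FIRST(Y) \ {ε} = { 'a' }
    Y is not nullable, so stop
From F → S (:
  - S is a non-terminal: add FIRST(S) \ {ε} = { '(', 'a' }
    S is not nullable, so stop
From F → n a:
  - n is a terminal: add 'n' and stop

Collecting: FIRST(F) = { '(', 'a', 'n' }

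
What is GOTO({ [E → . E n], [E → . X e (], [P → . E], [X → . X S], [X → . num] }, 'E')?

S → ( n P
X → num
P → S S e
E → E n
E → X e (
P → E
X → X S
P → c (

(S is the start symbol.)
GOTO(I, 'E') = CLOSURE({ [A → αX.β] : [A → α.Xβ] ∈ I, X = 'E' })

Items with dot before 'E', with the dot advanced:
  [E → . E n] → [E → E . n]
  [P → . E] → [P → E .]
Closure adds nothing (no advanced item has the dot before a non-terminal).

GOTO = { [E → E . n], [P → E .] }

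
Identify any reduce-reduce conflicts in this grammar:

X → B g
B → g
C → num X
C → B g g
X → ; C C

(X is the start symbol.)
No reduce-reduce conflicts

A reduce-reduce conflict occurs when an LR(0) state has two complete items [A → α .] and [B → β .] — both call for a reduction, and with no lookahead the parser cannot choose between them.

Augment with X' → X and build the canonical LR(0) collection (I0 = CLOSURE({[X' → . X]}), then GOTO on every symbol after a dot until no new states appear). It has 13 states:
  I0: { [B → . g], [X → . ; C C], [X → . B g], [X' → . X] }  — shift
  I1: { [B → . g], [C → . B g g], [C → . num X], [X → ; . C C] }  — shift
  I2: { [X → B . g] }  — shift
  I3: { [X' → X .] }  — accept
  I4: { [B → g .] }  — reduce
  I5: { [X → B g .] }  — reduce
  I6: { [C → B . g g] }  — shift
  I7: { [B → . g], [C → . B g g], [C → . num X], [X → ; C . C] }  — shift
  I8: { [B → . g], [C → num . X], [X → . ; C C], [X → . B g] }  — shift
  I9: { [C → num X .] }  — reduce
  I10: { [X → ; C C .] }  — reduce
  I11: { [C → B g . g] }  — shift
  I12: { [C → B g g .] }  — reduce

No state contains more than one complete item.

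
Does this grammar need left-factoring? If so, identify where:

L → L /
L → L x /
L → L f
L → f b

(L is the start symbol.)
Yes, L has productions with common prefix 'L'

Left-factoring is needed when two productions for the same non-terminal
share a common prefix on the right-hand side.

Productions for L:
  L → L /
  L → L x /
  L → L f
  L → f b

Found common prefix 'L' in productions for L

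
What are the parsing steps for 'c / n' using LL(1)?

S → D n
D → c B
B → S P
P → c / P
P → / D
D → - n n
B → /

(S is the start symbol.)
LL(1) parsing maintains a stack (initially the start symbol over $) and the input. At each step: if the stack top is a terminal, match it against the current input token; if it is a non-terminal N, replace it with the RHS of M[N, lookahead] (the unique production whose predict set contains the lookahead).

Stack is shown with the top on the left.

Stack    Input    Action
------------------------
S $      c / n $  output S → D n
D n $    c / n $  output D → c B
c B n $  c / n $  match 'c'
B n $    / n $    output B → /
/ n $    / n $    match '/'
n $      n $      match 'n'
$        $        accept

The string is accepted.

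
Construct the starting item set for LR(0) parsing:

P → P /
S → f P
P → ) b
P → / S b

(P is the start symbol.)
{ [P → . ) b], [P → . / S b], [P → . P /], [P' → . P] }

First, augment the grammar with P' → P
I₀ = CLOSURE({ [P' → . P] }):
  [P' → . P] has the dot before P: add [P → . P /], [P → . ) b], [P → . / S b]
No further items can be added.

I₀ = { [P → . ) b], [P → . / S b], [P → . P /], [P' → . P] }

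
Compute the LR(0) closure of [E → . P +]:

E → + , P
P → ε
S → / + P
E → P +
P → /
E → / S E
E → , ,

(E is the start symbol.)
To compute CLOSURE, for each item [A → α.Bβ] where B is a non-terminal, add [B → .γ] for all productions B → γ; repeat for the newly added items until nothing changes.

Start with: [E → . P +]
  [E → . P +] has the dot before P: add [P → .], [P → . /]
No further items can be added.

CLOSURE = { [E → . P +], [P → . /], [P → .] }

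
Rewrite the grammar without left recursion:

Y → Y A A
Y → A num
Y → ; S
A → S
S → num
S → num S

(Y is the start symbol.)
Y is directly left-recursive. The standard transformation for
  A → A α₁ | ... | A α_m | β₁ | ... | β_n
is
  A  → β₁ A' | ... | β_n A'
  A' → α₁ A' | ... | α_m A' | ε

Y → A num becomes Y → A num Y'
Y → ; S becomes Y → ; S Y'
Y → Y A A becomes Y' → A A Y'
Add Y' → ε

Productions for other non-terminals are unchanged:
  A → S
  S → num
  S → num S

Resulting grammar:
Y → A num Y'
Y → ; S Y'
Y' → A A Y'
Y' → ε
A → S
S → num
S → num S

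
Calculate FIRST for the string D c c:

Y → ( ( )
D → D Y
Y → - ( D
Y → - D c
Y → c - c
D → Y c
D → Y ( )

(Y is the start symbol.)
{ '(', '-', 'c' }

FIRST sets of the non-terminals involved (from the grammar, by fixed-point iteration):
  FIRST(D) = { '(', '-', 'c' }

To compute FIRST(D c c), process the symbols left to right:
Symbol D is a non-terminal. Add FIRST(D) \ {ε} = { '(', '-', 'c' }
D is not nullable (ε ∉ FIRST(D)), so stop here.
FIRST(D c c) = { '(', '-', 'c' }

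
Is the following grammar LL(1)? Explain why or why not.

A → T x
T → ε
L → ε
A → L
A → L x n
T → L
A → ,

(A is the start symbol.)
No. Predict set conflict for A: { 'x' }

Relevant sets:
  FIRST(T) = { ε }
  FIRST(L) = { ε }
  FOLLOW(A) = { $ }
  FOLLOW(T) = { 'x' }

For A:
  PREDICT(A → T x) = { 'x' }
  PREDICT(A → L) = { $ }
  PREDICT(A → L x n) = { 'x' }
  PREDICT(A → ',') = { ',' }
For T:
  PREDICT(T → ε) = { 'x' }
  PREDICT(T → L) = { 'x' }
L has a single production, so nothing to check there.

Conflict found: Predict set conflict for A: { 'x' }
The grammar is NOT LL(1).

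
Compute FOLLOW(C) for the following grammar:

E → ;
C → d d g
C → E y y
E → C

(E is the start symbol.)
In E → C: C is at the end, add FOLLOW(E)

The FOLLOW sets referred to above (computed the same way, to a fixed point):
  FOLLOW(E) = { $, 'y' }

Taking the union: FOLLOW(C) = { $, 'y' }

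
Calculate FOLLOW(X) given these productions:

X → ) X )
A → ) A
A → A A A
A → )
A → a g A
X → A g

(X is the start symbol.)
{ $, ')' }

To compute FOLLOW(X), find every occurrence of X on a right-hand side N → α X β: add FIRST(β) \ {ε}, and if β is empty or nullable also add FOLLOW(N). Iterate to a fixed point.

X is the start symbol, so $ ∈ FOLLOW(X).
In X → ) X ): X is followed by ')', add FIRST(')') \ {ε} = { ')' }

Taking the union: FOLLOW(X) = { $, ')' }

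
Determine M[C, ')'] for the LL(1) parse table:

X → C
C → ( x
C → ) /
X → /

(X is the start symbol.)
To find M[C, ')'], we find productions for C where ')' is in the predict set (PREDICT(N → α) = (FIRST(α) \ {ε}) ∪ (FOLLOW(N) if α ⇒* ε)).

C → ( x: PREDICT = { '(' }
C → ) /: PREDICT = { ')' }
  ')' is in predict set, so this production goes in M[C, ')']

M[C, ')'] = C → ) /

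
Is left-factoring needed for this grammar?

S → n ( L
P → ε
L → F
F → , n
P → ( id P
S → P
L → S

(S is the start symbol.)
No, left-factoring is not needed

Left-factoring is needed when two productions for the same non-terminal
share a common prefix on the right-hand side.

Productions for S:
  S → n ( L
  S → P
Productions for P:
  P → ε
  P → ( id P
Productions for L:
  L → F
  L → S

No common prefixes found.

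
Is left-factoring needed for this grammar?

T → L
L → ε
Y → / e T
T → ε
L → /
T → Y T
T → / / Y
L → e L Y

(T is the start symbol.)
No, left-factoring is not needed

Left-factoring is needed when two productions for the same non-terminal
share a common prefix on the right-hand side.

Productions for T:
  T → L
  T → ε
  T → Y T
  T → / / Y
Productions for L:
  L → ε
  L → /
  L → e L Y

No common prefixes found.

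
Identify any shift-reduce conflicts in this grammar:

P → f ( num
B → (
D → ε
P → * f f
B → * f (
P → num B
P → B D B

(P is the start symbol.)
Augment with P' → P and build the canonical LR(0) collection (I0 = CLOSURE({[P' → . P]}), then GOTO on every symbol after a dot until no new states appear). It has 17 states:
  I0: { [B → . (], [B → . * f (], [P → . * f f], [P → . B D B], [P → . f ( num], [P → . num B], [P' → . P] }  — shift
  I1: { [B → ( .] }  — reduce
  I2: { [B → * . f (], [P → * . f f] }  — shift
  I3: { [D → .], [P → B . D B] }  — reduce
  I4: { [P' → P .] }  — accept
  I5: { [P → f . ( num] }  — shift
  I6: { [B → . (], [B → . * f (], [P → num . B] }  — shift
  I7: { [B → * . f (] }  — shift
  I8: { [P → num B .] }  — reduce
  I9: { [B → * f . (] }  — shift
  I10: { [B → * f ( .] }  — reduce
  I11: { [P → f ( . num] }  — shift
  I12: { [P → f ( num .] }  — reduce
  I13: { [B → . (], [B → . * f (], [P → B D . B] }  — shift
  I14: { [P → B D B .] }  — reduce
  I15: { [B → * f . (], [P → * f . f] }  — shift
  I16: { [P → * f f .] }  — reduce

No state contains both a complete item and a shift item.

Answer: No shift-reduce conflicts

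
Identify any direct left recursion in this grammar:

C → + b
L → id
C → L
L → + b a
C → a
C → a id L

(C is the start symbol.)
No direct left recursion

Direct left recursion occurs when N → N α for some non-terminal N (the right-hand side begins with the left-hand side itself).

C → + b: starts with '+'
L → id: starts with id
C → L: starts with L
L → + b a: starts with '+'
C → a: starts with a
C → a id L: starts with a

No direct left recursion found.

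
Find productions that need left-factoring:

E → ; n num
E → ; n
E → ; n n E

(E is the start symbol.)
Yes, E has productions with common prefix '; n'

Left-factoring is needed when two productions for the same non-terminal
share a common prefix on the right-hand side.

Productions for E:
  E → ; n num
  E → ; n
  E → ; n n E

Found common prefix '; n' in productions for E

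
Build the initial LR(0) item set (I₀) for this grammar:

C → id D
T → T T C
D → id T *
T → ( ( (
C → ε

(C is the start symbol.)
First, augment the grammar with C' → C
I₀ = CLOSURE({ [C' → . C] }):
  [C' → . C] has the dot before C: add [C → . id D], [C → .]
No further items can be added.

I₀ = { [C → . id D], [C → .], [C' → . C] }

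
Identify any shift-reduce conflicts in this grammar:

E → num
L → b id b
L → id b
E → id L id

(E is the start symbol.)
No shift-reduce conflicts

A shift-reduce conflict occurs when an LR(0) state has both:
  - a complete (reduce) item [A → α .] (dot at the end), and
  - a shift item [B → β . c γ] (dot before a terminal).

Augment with E' → E and build the canonical LR(0) collection (I0 = CLOSURE({[E' → . E]}), then GOTO on every symbol after a dot until no new states appear). It has 11 states:
  I0: { [E → . id L id], [E → . num], [E' → . E] }  — shift
  I1: { [E' → E .] }  — accept
  I2: { [E → id . L id], [L → . b id b], [L → . id b] }  — shift
  I3: { [E → num .] }  — reduce
  I4: { [E → id L . id] }  — shift
  I5: { [L → b . id b] }  — shift
  I6: { [L → id . b] }  — shift
  I7: { [L → id b .] }  — reduce
  I8: { [L → b id . b] }  — shift
  I9: { [L → b id b .] }  — reduce
  I10: { [E → id L id .] }  — reduce

No state contains both a complete item and a shift item.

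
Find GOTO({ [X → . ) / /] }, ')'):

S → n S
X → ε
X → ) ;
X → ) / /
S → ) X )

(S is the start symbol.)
GOTO(I, ')') = CLOSURE({ [A → αX.β] : [A → α.Xβ] ∈ I, X = ')' })

Items with dot before ')', with the dot advanced:
  [X → . ) / /] → [X → ) . / /]
Closure adds nothing (no advanced item has the dot before a non-terminal).

GOTO = { [X → ) . / /] }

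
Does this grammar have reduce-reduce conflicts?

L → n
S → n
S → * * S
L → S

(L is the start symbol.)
Augment with L' → L and build the canonical LR(0) collection (I0 = CLOSURE({[L' → . L]}), then GOTO on every symbol after a dot until no new states appear). It has 8 states:
  I0: { [L → . S], [L → . n], [L' → . L], [S → . * * S], [S → . n] }  — shift
  I1: { [S → * . * S] }  — shift
  I2: { [L' → L .] }  — accept
  I3: { [L → S .] }  — reduce
  I4: { [L → n .], [S → n .] }  — 2 reduces
  I5: { [S → * * . S], [S → . * * S], [S → . n] }  — shift
  I6: { [S → * * S .] }  — reduce
  I7: { [S → n .] }  — reduce

I4 contains complete items [L → n .], [S → n .] — reduce-reduce conflict.

Answer: Yes — I4: [L → n .] vs [S → n .]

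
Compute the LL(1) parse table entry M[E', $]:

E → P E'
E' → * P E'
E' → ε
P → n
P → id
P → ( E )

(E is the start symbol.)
E' → ε

To find M[E', $], we find productions for E' where $ is in the predict set (PREDICT(N → α) = (FIRST(α) \ {ε}) ∪ (FOLLOW(N) if α ⇒* ε)).

Relevant sets:
  FOLLOW(E') = { $, ')' }

E' → * P E': PREDICT = { '*' }
E' → ε: PREDICT = { $, ')' }
  $ is in predict set, so this production goes in M[E', $]

M[E', $] = E' → ε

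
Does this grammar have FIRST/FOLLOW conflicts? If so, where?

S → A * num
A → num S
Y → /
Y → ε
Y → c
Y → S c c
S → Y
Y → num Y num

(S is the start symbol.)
Yes. Y → c with FOLLOW(Y) on { 'c' }; Y → S c c with FOLLOW(Y) on { 'c', 'num' }; Y → num Y num with FOLLOW(Y) on { 'num' }

A FIRST/FOLLOW conflict occurs when a non-terminal N has a nullable alternative N → β (β ⇒* ε) and another alternative N → α with FIRST(α) ∩ FOLLOW(N) ≠ ∅: on such a lookahead the parser cannot decide between expanding α and letting N vanish via β.

Nullable non-terminals: S, Y.
FIRST sets used below: FIRST(A) = { 'num' }, FIRST(Y) = { '/', 'c', 'num', ε }, FIRST(S) = { '/', 'c', 'num', ε }

S: nullable alternative(s) S → Y; FOLLOW(S) = { $, '*', 'c' }
  S → A * num: FIRST \ {ε} = { 'num' } — disjoint from FOLLOW(S)
  S → Y: FIRST \ {ε} = { '/', 'c', 'num' } — this is the only nullable alternative, skip

Y: nullable alternative(s) Y → ε; FOLLOW(Y) = { $, '*', 'c', 'num' }
  Y → /: FIRST \ {ε} = { '/' } — disjoint from FOLLOW(Y)
  Y → ε: FIRST \ {ε} = { } — this is the only nullable alternative, skip
  Y → c: FIRST \ {ε} = { 'c' } — overlaps FOLLOW(Y) on { 'c' }: CONFLICT
  Y → S c c: FIRST \ {ε} = { '/', 'c', 'num' } — overlaps FOLLOW(Y) on { 'c', 'num' }: CONFLICT
  Y → num Y num: FIRST \ {ε} = { 'num' } — overlaps FOLLOW(Y) on { 'num' }: CONFLICT

A has no nullable alternative, so no FIRST/FOLLOW check is needed there.

So the grammar has 3 FIRST/FOLLOW conflicts (marked CONFLICT above).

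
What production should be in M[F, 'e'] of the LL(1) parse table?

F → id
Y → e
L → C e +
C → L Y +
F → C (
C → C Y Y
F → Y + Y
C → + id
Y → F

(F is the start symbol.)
F → Y + Y

To find M[F, 'e'], we find productions for F where 'e' is in the predict set (PREDICT(N → α) = (FIRST(α) \ {ε}) ∪ (FOLLOW(N) if α ⇒* ε)).

Relevant sets:
  FIRST(C) = { '+' }
  FIRST(Y) = { '+', 'e', 'id' }

F → id: PREDICT = { 'id' }
F → C (: PREDICT = { '+' }
F → Y + Y: PREDICT = { '+', 'e', 'id' }
  'e' is in predict set, so this production goes in M[F, 'e']

M[F, 'e'] = F → Y + Y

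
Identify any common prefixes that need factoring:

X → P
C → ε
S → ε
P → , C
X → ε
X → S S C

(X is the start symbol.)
No, left-factoring is not needed

Left-factoring is needed when two productions for the same non-terminal
share a common prefix on the right-hand side.

Productions for X:
  X → P
  X → ε
  X → S S C

No common prefixes found.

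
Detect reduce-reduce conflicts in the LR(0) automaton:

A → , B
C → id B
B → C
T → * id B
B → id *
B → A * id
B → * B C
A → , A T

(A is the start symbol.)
No reduce-reduce conflicts

A reduce-reduce conflict occurs when an LR(0) state has two complete items [A → α .] and [B → β .] — both call for a reduction, and with no lookahead the parser cannot choose between them.

Augment with A' → A and build the canonical LR(0) collection (I0 = CLOSURE({[A' → . A]}), then GOTO on every symbol after a dot until no new states appear). It has 20 states:
  I0: { [A → . , A T], [A → . , B], [A' → . A] }  — shift
  I1: { [A → , . A T], [A → , . B], [A → . , A T], [A → . , B], [B → . * B C], [B → . A * id], [B → . C], [B → . id *], [C → . id B] }  — shift
  I2: { [A' → A .] }  — accept
  I3: { [A → . , A T], [A → . , B], [B → * . B C], [B → . * B C], [B → . A * id], [B → . C], [B → . id *], [C → . id B] }  — shift
  I4: { [A → , A . T], [B → A . * id], [T → . * id B] }  — shift
  I5: { [A → , B .] }  — reduce
  I6: { [B → C .] }  — reduce
  I7: { [A → . , A T], [A → . , B], [B → . * B C], [B → . A * id], [B → . C], [B → . id *], [B → id . *], [C → . id B], [C → id . B] }  — shift
  I8: { [A → . , A T], [A → . , B], [B → * . B C], [B → . * B C], [B → . A * id], [B → . C], [B → . id *], [B → id * .], [C → . id B] }  — shift, reduce
  I9: { [B → A . * id] }  — shift
  I10: { [C → id B .] }  — reduce
  I11: { [B → A * . id] }  — shift
  I12: { [B → A * id .] }  — reduce
  I13: { [B → * B . C], [C → . id B] }  — shift
  I14: { [B → * B C .] }  — reduce
  I15: { [A → . , A T], [A → . , B], [B → . * B C], [B → . A * id], [B → . C], [B → . id *], [C → . id B], [C → id . B] }  — shift
  I16: { [B → A * . id], [T → * . id B] }  — shift
  I17: { [A → , A T .] }  — reduce
  I18: { [A → . , A T], [A → . , B], [B → . * B C], [B → . A * id], [B → . C], [B → . id *], [B → A * id .], [C → . id B], [T → * id . B] }  — shift, reduce
  I19: { [T → * id B .] }  — reduce

No state contains more than one complete item.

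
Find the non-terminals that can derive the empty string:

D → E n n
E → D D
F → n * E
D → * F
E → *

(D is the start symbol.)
None

There are no ε-productions, so no non-terminal can derive ε.
No non-terminals are nullable.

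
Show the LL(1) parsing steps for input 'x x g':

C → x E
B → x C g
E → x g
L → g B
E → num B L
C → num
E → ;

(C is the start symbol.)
LL(1) parsing maintains a stack (initially the start symbol over $) and the input. At each step: if the stack top is a terminal, match it against the current input token; if it is a non-terminal N, replace it with the RHS of M[N, lookahead] (the unique production whose predict set contains the lookahead).

Stack is shown with the top on the left.

Stack  Input    Action
----------------------
C $    x x g $  output C → x E
x E $  x x g $  match 'x'
E $    x g $    output E → x g
x g $  x g $    match 'x'
g $    g $      match 'g'
$      $        accept

The string is accepted.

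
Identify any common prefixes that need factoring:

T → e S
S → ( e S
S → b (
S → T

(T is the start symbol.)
No, left-factoring is not needed

Left-factoring is needed when two productions for the same non-terminal
share a common prefix on the right-hand side.

Productions for S:
  S → ( e S
  S → b (
  S → T

No common prefixes found.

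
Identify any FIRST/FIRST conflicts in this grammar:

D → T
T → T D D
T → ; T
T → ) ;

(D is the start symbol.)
Yes. T → T D D / T → ';' T on { ';' }; T → T D D / T → ')' ';' on { ')' }

FIRST sets of the non-terminals at (or reachable through a nullable prefix from) the front of some alternative:
  FIRST(T) = { ')', ';' }

Productions for T:
  T → T D D: FIRST = { ')', ';' }
  T → ; T: FIRST = { ';' }
  T → ) ;: FIRST = { ')' }
D has only one production, so no FIRST/FIRST conflict is possible there.

Conflict for T: T → T D D and T → ; T
  Overlap: { ';' }
Conflict for T: T → T D D and T → ) ;
  Overlap: { ')' }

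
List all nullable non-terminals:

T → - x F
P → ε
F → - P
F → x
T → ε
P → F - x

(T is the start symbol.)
{ 'P', 'T' }

A non-terminal is nullable if it can derive ε (the empty string): either it has an ε-production, or it has a production whose right-hand side consists entirely of nullable non-terminals.

ε-productions: P → ε, T → ε
So P, T are immediately nullable.
No further non-terminal can be added: every production for the remaining non-terminals contains a terminal or a non-nullable non-terminal.
Nullable = { 'P', 'T' }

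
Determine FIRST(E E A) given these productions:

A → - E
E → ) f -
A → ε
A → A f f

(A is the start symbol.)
{ ')' }

FIRST sets of the non-terminals involved (from the grammar, by fixed-point iteration):
  FIRST(E) = { ')' }

To compute FIRST(E E A), process the symbols left to right:
Symbol E is a non-terminal. Add FIRST(E) \ {ε} = { ')' }
E is not nullable (ε ∉ FIRST(E)), so stop here.
FIRST(E E A) = { ')' }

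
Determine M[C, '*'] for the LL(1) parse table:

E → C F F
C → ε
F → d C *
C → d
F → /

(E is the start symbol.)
C → ε

To find M[C, '*'], we find productions for C where '*' is in the predict set (PREDICT(N → α) = (FIRST(α) \ {ε}) ∪ (FOLLOW(N) if α ⇒* ε)).

Relevant sets:
  FOLLOW(C) = { '*', '/', 'd' }

C → ε: PREDICT = { '*', '/', 'd' }
  '*' is in predict set, so this production goes in M[C, '*']
C → d: PREDICT = { 'd' }

M[C, '*'] = C → ε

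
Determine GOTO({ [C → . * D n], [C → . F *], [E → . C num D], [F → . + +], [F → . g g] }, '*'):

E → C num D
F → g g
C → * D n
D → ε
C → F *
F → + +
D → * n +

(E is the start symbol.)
GOTO(I, '*') = CLOSURE({ [A → αX.β] : [A → α.Xβ] ∈ I, X = '*' })

Items with dot before '*', with the dot advanced:
  [C → . * D n] → [C → * . D n]
Closure of the advanced items:
  [C → * . D n] has the dot before D: add [D → .], [D → . * n +]

GOTO = { [C → * . D n], [D → . * n +], [D → .] }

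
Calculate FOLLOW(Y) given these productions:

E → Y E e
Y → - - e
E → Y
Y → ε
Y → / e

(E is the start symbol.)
In E → Y E e: Y is followed by E e, add FIRST(E e) \ {ε} = { '-', '/', 'e' }
In E → Y: Y is at the end, add FOLLOW(E)

The FOLLOW sets referred to above (computed the same way, to a fixed point):
  FOLLOW(E) = { $, 'e' }

Taking the union: FOLLOW(Y) = { $, '-', '/', 'e' }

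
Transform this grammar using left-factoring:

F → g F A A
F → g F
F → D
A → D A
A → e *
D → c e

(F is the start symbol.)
F → g F F'
F' → A A
F' → ε
F → D
A → D A
A → e *
D → c e

Left-factoring transforms A → αβ₁ | αβ₂ into A → αA' and A' → β₁ | β₂
(α is the longest common prefix among the alternatives). Repeat until
no nonterminal has two alternatives with a common prefix.

Round 1: F has alternatives sharing prefix 'g F'. Introduce F': F → g F F'
  Add: F' → A A
  Add: F' → ε

No remaining common prefixes — done.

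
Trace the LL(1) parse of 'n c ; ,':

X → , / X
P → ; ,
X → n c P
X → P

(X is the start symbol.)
LL(1) parsing maintains a stack (initially the start symbol over $) and the input. At each step: if the stack top is a terminal, match it against the current input token; if it is a non-terminal N, replace it with the RHS of M[N, lookahead] (the unique production whose predict set contains the lookahead).

Stack is shown with the top on the left.

Stack    Input      Action
--------------------------
X $      n c ; , $  output X → n c P
n c P $  n c ; , $  match 'n'
c P $    c ; , $    match 'c'
P $      ; , $      output P → ; ,
; , $    ; , $      match ';'
, $      , $        match ','
$        $          accept

The string is accepted.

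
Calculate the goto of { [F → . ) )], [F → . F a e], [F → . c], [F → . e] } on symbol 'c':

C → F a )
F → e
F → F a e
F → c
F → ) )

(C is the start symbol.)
{ [F → c .] }

GOTO(I, 'c') = CLOSURE({ [A → αX.β] : [A → α.Xβ] ∈ I, X = 'c' })

Items with dot before 'c', with the dot advanced:
  [F → . c] → [F → c .]
Closure adds nothing (no advanced item has the dot before a non-terminal).

GOTO = { [F → c .] }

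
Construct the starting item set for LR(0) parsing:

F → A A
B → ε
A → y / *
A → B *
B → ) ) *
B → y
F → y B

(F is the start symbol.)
{ [A → . B *], [A → . y / *], [B → . ) ) *], [B → . y], [B → .], [F → . A A], [F → . y B], [F' → . F] }

First, augment the grammar with F' → F
I₀ = CLOSURE({ [F' → . F] }):
  [F' → . F] has the dot before F: add [F → . A A], [F → . y B]
  [F → . A A] has the dot before A: add [A → . y / *], [A → . B *]
  [A → . B *] has the dot before B: add [B → .], [B → . ) ) *], [B → . y]
No further items can be added.

I₀ = { [A → . B *], [A → . y / *], [B → . ) ) *], [B → . y], [B → .], [F → . A A], [F → . y B], [F' → . F] }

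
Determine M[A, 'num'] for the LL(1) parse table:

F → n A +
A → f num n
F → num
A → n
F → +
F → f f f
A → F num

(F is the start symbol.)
To find M[A, 'num'], we find productions for A where 'num' is in the predict set (PREDICT(N → α) = (FIRST(α) \ {ε}) ∪ (FOLLOW(N) if α ⇒* ε)).

Relevant sets:
  FIRST(F) = { '+', 'f', 'n', 'num' }

A → f num n: PREDICT = { 'f' }
A → n: PREDICT = { 'n' }
A → F num: PREDICT = { '+', 'f', 'n', 'num' }
  'num' is in predict set, so this production goes in M[A, 'num']

M[A, 'num'] = A → F num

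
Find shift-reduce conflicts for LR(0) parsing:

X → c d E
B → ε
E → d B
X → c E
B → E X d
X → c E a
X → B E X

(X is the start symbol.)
Yes — I0: [B → .] vs [E → . d B]; I2: [B → .] vs [E → . d B]; I5: [B → .] vs [E → . d B]; I7: [X → c E .] vs [X → c E . a]; I8: [B → .] vs [E → . d B]; I9: [B → .] vs [E → . d B]; I13: [B → .] vs [E → . d B]

Augment with X' → X and build the canonical LR(0) collection (I0 = CLOSURE({[X' → . X]}), then GOTO on every symbol after a dot until no new states appear). It has 15 states:
  I0: { [B → . E X d], [B → .], [E → . d B], [X → . B E X], [X → . c E a], [X → . c E], [X → . c d E], [X' → . X] }  — shift, reduce
  I1: { [E → . d B], [X → B . E X] }  — shift
  I2: { [B → . E X d], [B → .], [B → E . X d], [E → . d B], [X → . B E X], [X → . c E a], [X → . c E], [X → . c d E] }  — shift, reduce
  I3: { [X' → X .] }  — accept
  I4: { [E → . d B], [X → c . E a], [X → c . E], [X → c . d E] }  — shift
  I5: { [B → . E X d], [B → .], [E → . d B], [E → d . B] }  — shift, reduce
  I6: { [E → d B .] }  — reduce
  I7: { [X → c E . a], [X → c E .] }  — shift, reduce
  I8: { [B → . E X d], [B → .], [E → . d B], [E → d . B], [X → c d . E] }  — shift, reduce
  I9: { [B → . E X d], [B → .], [B → E . X d], [E → . d B], [X → . B E X], [X → . c E a], [X → . c E], [X → . c d E], [X → c d E .] }  — shift, 2 reduces
  I10: { [B → E X . d] }  — shift
  I11: { [B → E X d .] }  — reduce
  I12: { [X → c E a .] }  — reduce
  I13: { [B → . E X d], [B → .], [E → . d B], [X → . B E X], [X → . c E a], [X → . c E], [X → . c d E], [X → B E . X] }  — shift, reduce
  I14: { [X → B E X .] }  — reduce

I0 contains reduce item [B → .] and shift items [E → . d B], [X → . c E], [X → . c E a], [X → . c d E] — shift-reduce conflict.
I2 contains reduce item [B → .] and shift items [E → . d B], [X → . c E], [X → . c E a], [X → . c d E] — shift-reduce conflict.
I5 contains reduce item [B → .] and shift item [E → . d B] — shift-reduce conflict.
I7 contains reduce item [X → c E .] and shift item [X → c E . a] — shift-reduce conflict.
I8 contains reduce item [B → .] and shift item [E → . d B] — shift-reduce conflict.
I9 contains reduce items [B → .], [X → c d E .] and shift items [E → . d B], [X → . c E], [X → . c E a], [X → . c d E] — shift-reduce conflict.
I13 contains reduce item [B → .] and shift items [E → . d B], [X → . c E], [X → . c E a], [X → . c d E] — shift-reduce conflict.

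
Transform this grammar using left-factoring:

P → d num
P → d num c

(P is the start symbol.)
Left-factoring transforms A → αβ₁ | αβ₂ into A → αA' and A' → β₁ | β₂
(α is the longest common prefix among the alternatives). Repeat until
no nonterminal has two alternatives with a common prefix.

Round 1: P has alternatives sharing prefix 'd num'. Introduce P': P → d num P'
  Add: P' → ε
  Add: P' → c

No remaining common prefixes — done.

Resulting grammar:
P → d num P'
P' → ε
P' → c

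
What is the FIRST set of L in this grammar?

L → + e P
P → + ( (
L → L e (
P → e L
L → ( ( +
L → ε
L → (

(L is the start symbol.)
{ '(', '+', 'e', ε }

From L → + e P:
  - '+' is a terminal: add '+' and stop
From L → L e (:
  - L is the symbol being defined: contributes nothing new
    L is nullable, so continue to the next symbol
  - e is a terminal: add 'e' and stop
From L → ( ( +:
  - '(' is a terminal: add '(' and stop
From L → ε:
  - ε-production, so ε ∈ FIRST(L)
From L → (:
  - '(' is a terminal: add '(' and stop

Collecting: FIRST(L) = { '(', '+', 'e', ε }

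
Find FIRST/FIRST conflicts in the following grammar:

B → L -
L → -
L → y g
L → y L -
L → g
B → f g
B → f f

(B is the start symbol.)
Yes. B → f g / B → f f on { 'f' }; L → y g / L → y L '-' on { 'y' }

A FIRST/FIRST conflict occurs when two productions N → α and N → β for the same non-terminal have FIRST(α) ∩ FIRST(β) ≠ ∅ (with ε ∈ FIRST of a nullable right-hand side, so two nullable alternatives also conflict).

FIRST sets of the non-terminals at (or reachable through a nullable prefix from) the front of some alternative:
  FIRST(L) = { '-', 'g', 'y' }

Productions for B:
  B → L -: FIRST = { '-', 'g', 'y' }
  B → f g: FIRST = { 'f' }
  B → f f: FIRST = { 'f' }
Productions for L:
  L → -: FIRST = { '-' }
  L → y g: FIRST = { 'y' }
  L → y L -: FIRST = { 'y' }
  L → g: FIRST = { 'g' }

Conflict for B: B → f g and B → f f
  Overlap: { 'f' }
Conflict for L: L → y g and L → y L -
  Overlap: { 'y' }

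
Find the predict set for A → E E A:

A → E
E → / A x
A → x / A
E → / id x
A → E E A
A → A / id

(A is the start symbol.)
PREDICT(A → E E A) = (FIRST(RHS) \ {ε}) ∪ (FOLLOW(A) if ε ∈ FIRST(RHS), i.e. RHS ⇒* ε)
FIRST(E) = { '/' }
FIRST(E E A) = { '/' }
ε ∉ FIRST(E E A), so FOLLOW(A) is not added.
PREDICT(A → E E A) = { '/' }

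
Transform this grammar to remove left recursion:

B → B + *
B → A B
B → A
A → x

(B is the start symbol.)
B → A B B'
B → A B'
B' → + * B'
B' → ε
A → x

B is directly left-recursive. The standard transformation for
  A → A α₁ | ... | A α_m | β₁ | ... | β_n
is
  A  → β₁ A' | ... | β_n A'
  A' → α₁ A' | ... | α_m A' | ε

B → A B becomes B → A B B'
B → A becomes B → A B'
B → B + * becomes B' → + * B'
Add B' → ε

Productions for other non-terminals are unchanged:
  A → x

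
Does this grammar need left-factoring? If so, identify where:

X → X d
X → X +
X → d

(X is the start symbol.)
Yes, X has productions with common prefix 'X'

Left-factoring is needed when two productions for the same non-terminal
share a common prefix on the right-hand side.

Productions for X:
  X → X d
  X → X +
  X → d

Found common prefix 'X' in productions for X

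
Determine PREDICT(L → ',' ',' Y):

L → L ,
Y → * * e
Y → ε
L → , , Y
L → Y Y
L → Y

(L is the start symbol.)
{ ',' }

PREDICT(L → ',' ',' Y) = (FIRST(RHS) \ {ε}) ∪ (FOLLOW(L) if ε ∈ FIRST(RHS), i.e. RHS ⇒* ε)
FIRST(',' ',' Y) = { ',' }
ε ∉ FIRST(',' ',' Y), so FOLLOW(L) is not added.
PREDICT(L → ',' ',' Y) = { ',' }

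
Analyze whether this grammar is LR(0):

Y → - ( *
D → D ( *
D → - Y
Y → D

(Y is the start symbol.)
A grammar is LR(0) if no state in the canonical LR(0) collection has:
  - both a shift item (dot before a terminal) and a complete item (shift-reduce conflict), or
  - two or more complete items (reduce-reduce conflict; the accept item [Y' → Y .] counts as a complete item here).

Augment with Y' → Y and build the canonical LR(0) collection (I0 = CLOSURE({[Y' → . Y]}), then GOTO on every symbol after a dot until no new states appear). It has 9 states:
  I0: { [D → . - Y], [D → . D ( *], [Y → . - ( *], [Y → . D], [Y' → . Y] }  — shift
  I1: { [D → - . Y], [D → . - Y], [D → . D ( *], [Y → - . ( *], [Y → . - ( *], [Y → . D] }  — shift
  I2: { [D → D . ( *], [Y → D .] }  — shift, reduce
  I3: { [Y' → Y .] }  — accept
  I4: { [D → D ( . *] }  — shift
  I5: { [D → D ( * .] }  — reduce
  I6: { [Y → - ( . *] }  — shift
  I7: { [D → - Y .] }  — reduce
  I8: { [Y → - ( * .] }  — reduce

Conflict in state I2:
  Shift-reduce conflict between [Y → D .] and [D → D . ( *]
So the grammar is NOT LR(0).

Answer: No. Shift-reduce conflict between [Y → D .] and [D → D . ( *]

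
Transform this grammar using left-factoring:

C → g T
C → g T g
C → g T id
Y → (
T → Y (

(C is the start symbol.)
Left-factoring transforms A → αβ₁ | αβ₂ into A → αA' and A' → β₁ | β₂
(α is the longest common prefix among the alternatives). Repeat until
no nonterminal has two alternatives with a common prefix.

Round 1: C has alternatives sharing prefix 'g T'. Introduce C': C → g T C'
  Add: C' → ε
  Add: C' → g
  Add: C' → id

No remaining common prefixes — done.

Resulting grammar:
C → g T C'
C' → ε
C' → g
C' → id
Y → (
T → Y (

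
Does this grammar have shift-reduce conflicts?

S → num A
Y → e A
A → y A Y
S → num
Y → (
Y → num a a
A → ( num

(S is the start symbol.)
A shift-reduce conflict occurs when an LR(0) state has both:
  - a complete (reduce) item [A → α .] (dot at the end), and
  - a shift item [B → β . c γ] (dot before a terminal).

Augment with S' → S and build the canonical LR(0) collection (I0 = CLOSURE({[S' → . S]}), then GOTO on every symbol after a dot until no new states appear). It has 15 states:
  I0: { [S → . num A], [S → . num], [S' → . S] }  — shift
  I1: { [S' → S .] }  — accept
  I2: { [A → . ( num], [A → . y A Y], [S → num . A], [S → num .] }  — shift, reduce
  I3: { [A → ( . num] }  — shift
  I4: { [S → num A .] }  — reduce
  I5: { [A → . ( num], [A → . y A Y], [A → y . A Y] }  — shift
  I6: { [A → y A . Y], [Y → . (], [Y → . e A], [Y → . num a a] }  — shift
  I7: { [Y → ( .] }  — reduce
  I8: { [A → y A Y .] }  — reduce
  I9: { [A → . ( num], [A → . y A Y], [Y → e . A] }  — shift
  I10: { [Y → num . a a] }  — shift
  I11: { [Y → num a . a] }  — shift
  I12: { [Y → num a a .] }  — reduce
  I13: { [Y → e A .] }  — reduce
  I14: { [A → ( num .] }  — reduce

I2 contains reduce item [S → num .] and shift items [A → . ( num], [A → . y A Y] — shift-reduce conflict.

Answer: Yes — I2: [S → num .] vs [A → . ( num]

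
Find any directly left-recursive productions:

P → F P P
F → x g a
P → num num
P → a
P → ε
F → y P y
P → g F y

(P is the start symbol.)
No direct left recursion

Direct left recursion occurs when N → N α for some non-terminal N (the right-hand side begins with the left-hand side itself).

P → F P P: starts with F
F → x g a: starts with x
P → num num: starts with num
P → a: starts with a
P → ε: starts with ε
F → y P y: starts with y
P → g F y: starts with g

No direct left recursion found.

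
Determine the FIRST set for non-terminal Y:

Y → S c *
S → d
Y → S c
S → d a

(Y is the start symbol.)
{ 'd' }

To compute FIRST(Y), examine every production with Y on the left-hand side, reading each right-hand side left to right until a non-nullable symbol is reached.

FIRST sets of the other non-terminals involved (by the same procedure, iterated to a fixed point):
  FIRST(S) = { 'd' }

From Y → S c *:
  - S is a non-terminal: add FIRST(S) \ {ε} = { 'd' }
    S is not nullable, so stop
From Y → S c:
  - S is a non-terminal: add FIRST(S) \ {ε} = { 'd' }
    S is not nullable, so stop

Collecting: FIRST(Y) = { 'd' }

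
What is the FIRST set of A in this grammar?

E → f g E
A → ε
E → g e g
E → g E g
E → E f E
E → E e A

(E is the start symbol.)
{ ε }

To compute FIRST(A), examine every production with A on the left-hand side, reading each right-hand side left to right until a non-nullable symbol is reached.

From A → ε:
  - ε-production, so ε ∈ FIRST(A)

Collecting: FIRST(A) = { ε }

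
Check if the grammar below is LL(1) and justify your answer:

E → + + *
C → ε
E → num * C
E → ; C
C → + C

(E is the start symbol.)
A grammar is LL(1) if for each non-terminal N with multiple productions, the predict sets of those productions are pairwise disjoint, where PREDICT(N → α) = (FIRST(α) \ {ε}) ∪ (FOLLOW(N) if α ⇒* ε).

Relevant sets:
  FOLLOW(C) = { $ }

For E:
  PREDICT(E → '+' '+' '*') = { '+' }
  PREDICT(E → num '*' C) = { 'num' }
  PREDICT(E → ';' C) = { ';' }
For C:
  PREDICT(C → ε) = { $ }
  PREDICT(C → '+' C) = { '+' }

All predict sets are disjoint. The grammar IS LL(1).

Answer: Yes, the grammar is LL(1).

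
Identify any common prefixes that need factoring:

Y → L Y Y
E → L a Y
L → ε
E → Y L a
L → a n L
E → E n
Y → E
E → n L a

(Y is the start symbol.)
Left-factoring is needed when two productions for the same non-terminal
share a common prefix on the right-hand side.

Productions for Y:
  Y → L Y Y
  Y → E
Productions for E:
  E → L a Y
  E → Y L a
  E → E n
  E → n L a
Productions for L:
  L → ε
  L → a n L

No common prefixes found.

Answer: No, left-factoring is not needed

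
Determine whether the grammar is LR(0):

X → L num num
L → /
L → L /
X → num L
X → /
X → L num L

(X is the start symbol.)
A grammar is LR(0) if no state in the canonical LR(0) collection has:
  - both a shift item (dot before a terminal) and a complete item (shift-reduce conflict), or
  - two or more complete items (reduce-reduce conflict; the accept item [X' → X .] counts as a complete item here).

Augment with X' → X and build the canonical LR(0) collection (I0 = CLOSURE({[X' → . X]}), then GOTO on every symbol after a dot until no new states appear). It has 11 states:
  I0: { [L → . /], [L → . L /], [X → . /], [X → . L num L], [X → . L num num], [X → . num L], [X' → . X] }  — shift
  I1: { [L → / .], [X → / .] }  — 2 reduces
  I2: { [L → L . /], [X → L . num L], [X → L . num num] }  — shift
  I3: { [X' → X .] }  — accept
  I4: { [L → . /], [L → . L /], [X → num . L] }  — shift
  I5: { [L → / .] }  — reduce
  I6: { [L → L . /], [X → num L .] }  — shift, reduce
  I7: { [L → L / .] }  — reduce
  I8: { [L → . /], [L → . L /], [X → L num . L], [X → L num . num] }  — shift
  I9: { [L → L . /], [X → L num L .] }  — shift, reduce
  I10: { [X → L num num .] }  — reduce

Conflict in state I1:
  Reduce-reduce conflict: [L → / .] and [X → / .]
So the grammar is NOT LR(0).

Answer: No. Reduce-reduce conflict: [L → / .] and [X → / .]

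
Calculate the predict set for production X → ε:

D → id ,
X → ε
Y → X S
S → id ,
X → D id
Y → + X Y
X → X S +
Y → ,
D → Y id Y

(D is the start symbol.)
PREDICT(X → ε) = (FIRST(RHS) \ {ε}) ∪ (FOLLOW(X) if ε ∈ FIRST(RHS), i.e. RHS ⇒* ε)
The right-hand side is ε (FIRST(ε) = { ε }), so the predict set is FOLLOW(X) = { '+', ',', 'id' }
PREDICT(X → ε) = { '+', ',', 'id' }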